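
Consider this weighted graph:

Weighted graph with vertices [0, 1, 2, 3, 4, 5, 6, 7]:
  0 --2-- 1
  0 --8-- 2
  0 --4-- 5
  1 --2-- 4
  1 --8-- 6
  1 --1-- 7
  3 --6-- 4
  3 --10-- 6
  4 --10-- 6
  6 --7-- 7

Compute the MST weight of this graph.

Applying Kruskal's algorithm (sort edges by weight, add if no cycle):
  Add (1,7) w=1
  Add (0,1) w=2
  Add (1,4) w=2
  Add (0,5) w=4
  Add (3,4) w=6
  Add (6,7) w=7
  Add (0,2) w=8
  Skip (1,6) w=8 (creates cycle)
  Skip (3,6) w=10 (creates cycle)
  Skip (4,6) w=10 (creates cycle)
MST weight = 30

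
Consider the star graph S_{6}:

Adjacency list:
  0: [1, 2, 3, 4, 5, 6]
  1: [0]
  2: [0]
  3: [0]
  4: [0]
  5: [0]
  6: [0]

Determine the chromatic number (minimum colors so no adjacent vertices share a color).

S_{6} has one hub adjacent to 6 leaves; leaves are pairwise non-adjacent.
Color the hub 0 and every leaf 1.
Chromatic number = 2.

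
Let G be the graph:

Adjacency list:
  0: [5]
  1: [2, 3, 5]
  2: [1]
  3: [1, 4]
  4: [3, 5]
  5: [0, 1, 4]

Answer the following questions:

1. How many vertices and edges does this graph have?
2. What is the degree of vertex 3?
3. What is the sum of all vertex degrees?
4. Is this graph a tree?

Count: 6 vertices, 6 edges.
Vertex 3 has neighbors [1, 4], degree = 2.
Handshaking lemma: 2 * 6 = 12.
A tree on 6 vertices has 5 edges. This graph has 6 edges (1 extra). Not a tree.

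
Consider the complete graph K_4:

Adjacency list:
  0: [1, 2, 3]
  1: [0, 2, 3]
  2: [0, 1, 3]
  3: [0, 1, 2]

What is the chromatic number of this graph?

In K_4, every vertex is adjacent to every other vertex.
Each vertex needs a unique color.
Chromatic number = 4.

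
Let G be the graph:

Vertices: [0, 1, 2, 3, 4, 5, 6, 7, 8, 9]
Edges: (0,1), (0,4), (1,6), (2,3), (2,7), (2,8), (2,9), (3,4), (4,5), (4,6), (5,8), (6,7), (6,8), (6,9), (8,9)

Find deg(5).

Vertex 5 has neighbors [4, 8], so deg(5) = 2.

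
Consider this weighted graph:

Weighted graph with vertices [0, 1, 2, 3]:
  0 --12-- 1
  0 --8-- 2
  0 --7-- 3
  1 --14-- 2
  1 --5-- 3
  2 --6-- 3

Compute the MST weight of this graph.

Applying Kruskal's algorithm (sort edges by weight, add if no cycle):
  Add (1,3) w=5
  Add (2,3) w=6
  Add (0,3) w=7
  Skip (0,2) w=8 (creates cycle)
  Skip (0,1) w=12 (creates cycle)
  Skip (1,2) w=14 (creates cycle)
MST weight = 18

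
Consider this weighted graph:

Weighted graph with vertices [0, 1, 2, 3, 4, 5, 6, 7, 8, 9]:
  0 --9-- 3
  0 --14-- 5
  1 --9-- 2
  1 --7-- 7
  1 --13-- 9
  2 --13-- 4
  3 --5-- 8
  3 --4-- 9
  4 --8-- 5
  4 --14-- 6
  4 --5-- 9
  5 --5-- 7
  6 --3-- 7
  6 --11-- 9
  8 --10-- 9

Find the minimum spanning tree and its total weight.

Applying Kruskal's algorithm (sort edges by weight, add if no cycle):
  Add (6,7) w=3
  Add (3,9) w=4
  Add (3,8) w=5
  Add (4,9) w=5
  Add (5,7) w=5
  Add (1,7) w=7
  Add (4,5) w=8
  Add (0,3) w=9
  Add (1,2) w=9
  Skip (8,9) w=10 (creates cycle)
  Skip (6,9) w=11 (creates cycle)
  Skip (1,9) w=13 (creates cycle)
  Skip (2,4) w=13 (creates cycle)
  Skip (0,5) w=14 (creates cycle)
  Skip (4,6) w=14 (creates cycle)
MST weight = 55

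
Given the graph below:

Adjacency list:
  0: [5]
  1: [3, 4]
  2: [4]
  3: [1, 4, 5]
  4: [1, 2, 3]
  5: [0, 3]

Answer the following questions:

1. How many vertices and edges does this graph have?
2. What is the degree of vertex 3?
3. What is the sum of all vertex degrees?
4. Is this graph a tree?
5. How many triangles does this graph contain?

Count: 6 vertices, 6 edges.
Vertex 3 has neighbors [1, 4, 5], degree = 3.
Handshaking lemma: 2 * 6 = 12.
A tree on 6 vertices has 5 edges. This graph has 6 edges (1 extra). Not a tree.
Number of triangles = 1.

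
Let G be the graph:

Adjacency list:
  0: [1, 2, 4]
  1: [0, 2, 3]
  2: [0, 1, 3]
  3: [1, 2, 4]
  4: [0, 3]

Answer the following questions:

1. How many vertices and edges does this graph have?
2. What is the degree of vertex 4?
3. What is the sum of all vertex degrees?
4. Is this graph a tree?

Count: 5 vertices, 7 edges.
Vertex 4 has neighbors [0, 3], degree = 2.
Handshaking lemma: 2 * 7 = 14.
A tree on 5 vertices has 4 edges. This graph has 7 edges (3 extra). Not a tree.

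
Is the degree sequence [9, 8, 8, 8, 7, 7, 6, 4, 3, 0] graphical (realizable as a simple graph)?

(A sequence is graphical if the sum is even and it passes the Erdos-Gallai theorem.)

Sum of degrees = 60. Sum is even but fails Erdos-Gallai. The sequence is NOT graphical.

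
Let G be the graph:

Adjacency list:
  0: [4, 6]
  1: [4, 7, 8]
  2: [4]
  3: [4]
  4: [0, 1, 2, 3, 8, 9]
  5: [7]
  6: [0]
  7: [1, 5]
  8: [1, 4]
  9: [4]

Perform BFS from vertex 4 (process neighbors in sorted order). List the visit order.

BFS from vertex 4 (neighbors processed in ascending order):
Visit order: 4, 0, 1, 2, 3, 8, 9, 6, 7, 5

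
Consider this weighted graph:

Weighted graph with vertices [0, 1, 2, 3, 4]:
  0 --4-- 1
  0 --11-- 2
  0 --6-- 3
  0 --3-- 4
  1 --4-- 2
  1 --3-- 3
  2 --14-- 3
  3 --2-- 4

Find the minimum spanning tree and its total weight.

Applying Kruskal's algorithm (sort edges by weight, add if no cycle):
  Add (3,4) w=2
  Add (0,4) w=3
  Add (1,3) w=3
  Skip (0,1) w=4 (creates cycle)
  Add (1,2) w=4
  Skip (0,3) w=6 (creates cycle)
  Skip (0,2) w=11 (creates cycle)
  Skip (2,3) w=14 (creates cycle)
MST weight = 12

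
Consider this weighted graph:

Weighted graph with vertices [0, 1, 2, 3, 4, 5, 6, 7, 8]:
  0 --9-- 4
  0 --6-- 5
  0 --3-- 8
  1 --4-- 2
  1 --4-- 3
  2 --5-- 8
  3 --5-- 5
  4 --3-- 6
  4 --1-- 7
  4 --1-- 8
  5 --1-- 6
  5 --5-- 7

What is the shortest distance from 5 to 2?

Using Dijkstra's algorithm from vertex 5:
Shortest path: 5 -> 6 -> 4 -> 8 -> 2
Total weight: 1 + 3 + 1 + 5 = 10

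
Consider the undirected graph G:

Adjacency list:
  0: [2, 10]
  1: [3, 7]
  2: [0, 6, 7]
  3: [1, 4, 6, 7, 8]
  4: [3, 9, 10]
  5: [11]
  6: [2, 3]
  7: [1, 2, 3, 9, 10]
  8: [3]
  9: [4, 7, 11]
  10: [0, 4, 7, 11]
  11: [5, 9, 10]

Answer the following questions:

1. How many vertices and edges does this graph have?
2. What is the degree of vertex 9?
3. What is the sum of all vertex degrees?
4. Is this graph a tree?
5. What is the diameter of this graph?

Count: 12 vertices, 17 edges.
Vertex 9 has neighbors [4, 7, 11], degree = 3.
Handshaking lemma: 2 * 17 = 34.
A tree on 12 vertices has 11 edges. This graph has 17 edges (6 extra). Not a tree.
Diameter (longest shortest path) = 5.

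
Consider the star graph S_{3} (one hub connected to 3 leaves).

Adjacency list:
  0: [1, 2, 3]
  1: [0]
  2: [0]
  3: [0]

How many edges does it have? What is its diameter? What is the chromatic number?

Star graph S_{3}: the hub connects to all 3 leaves.
Edges = 3.
Diameter = 2 (any leaf to hub is 1, leaf to leaf through hub is 2).
Star graphs are bipartite (hub vs leaves), so chromatic number = 2.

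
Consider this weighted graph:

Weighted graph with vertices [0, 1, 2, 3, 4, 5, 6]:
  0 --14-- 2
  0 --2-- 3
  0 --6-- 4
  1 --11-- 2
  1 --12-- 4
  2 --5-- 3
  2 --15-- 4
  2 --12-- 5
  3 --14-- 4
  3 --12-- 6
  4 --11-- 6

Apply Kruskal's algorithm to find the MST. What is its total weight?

Applying Kruskal's algorithm (sort edges by weight, add if no cycle):
  Add (0,3) w=2
  Add (2,3) w=5
  Add (0,4) w=6
  Add (1,2) w=11
  Add (4,6) w=11
  Skip (1,4) w=12 (creates cycle)
  Add (2,5) w=12
  Skip (3,6) w=12 (creates cycle)
  Skip (0,2) w=14 (creates cycle)
  Skip (3,4) w=14 (creates cycle)
  Skip (2,4) w=15 (creates cycle)
MST weight = 47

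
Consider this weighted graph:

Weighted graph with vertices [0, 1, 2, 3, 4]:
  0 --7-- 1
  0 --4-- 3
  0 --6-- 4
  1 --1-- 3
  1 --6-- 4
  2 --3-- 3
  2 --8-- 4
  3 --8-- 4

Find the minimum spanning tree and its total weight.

Applying Kruskal's algorithm (sort edges by weight, add if no cycle):
  Add (1,3) w=1
  Add (2,3) w=3
  Add (0,3) w=4
  Add (0,4) w=6
  Skip (1,4) w=6 (creates cycle)
  Skip (0,1) w=7 (creates cycle)
  Skip (2,4) w=8 (creates cycle)
  Skip (3,4) w=8 (creates cycle)
MST weight = 14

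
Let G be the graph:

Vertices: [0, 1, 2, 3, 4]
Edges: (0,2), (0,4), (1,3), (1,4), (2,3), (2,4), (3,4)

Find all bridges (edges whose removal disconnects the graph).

No bridges found. The graph is 2-edge-connected (no single edge removal disconnects it).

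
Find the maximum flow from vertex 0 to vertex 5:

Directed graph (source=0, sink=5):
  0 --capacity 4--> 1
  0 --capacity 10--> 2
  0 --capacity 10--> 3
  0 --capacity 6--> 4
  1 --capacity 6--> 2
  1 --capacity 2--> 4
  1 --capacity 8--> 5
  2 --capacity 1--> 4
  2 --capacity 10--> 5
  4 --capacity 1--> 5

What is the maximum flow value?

Computing max flow:
  Flow on (0->1): 4/4
  Flow on (0->2): 10/10
  Flow on (0->4): 1/6
  Flow on (1->5): 4/8
  Flow on (2->5): 10/10
  Flow on (4->5): 1/1
Maximum flow = 15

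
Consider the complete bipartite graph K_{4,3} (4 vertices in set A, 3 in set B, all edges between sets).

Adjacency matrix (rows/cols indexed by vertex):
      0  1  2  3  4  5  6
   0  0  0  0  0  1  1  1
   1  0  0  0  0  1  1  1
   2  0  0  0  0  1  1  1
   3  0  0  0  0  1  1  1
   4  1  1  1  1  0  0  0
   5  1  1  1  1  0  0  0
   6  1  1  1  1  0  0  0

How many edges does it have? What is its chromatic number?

K_{4,3} has 4 * 3 = 12 edges.
Bipartite graphs have chromatic number 2 (color each partition differently).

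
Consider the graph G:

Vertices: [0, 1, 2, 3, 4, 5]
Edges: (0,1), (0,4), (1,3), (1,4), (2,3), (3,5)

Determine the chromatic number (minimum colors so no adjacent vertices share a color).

The graph has a maximum clique of size 3 (lower bound on chromatic number).
A valid 3-coloring: {0: 1, 1: 0, 2: 0, 3: 1, 4: 2, 5: 0}.
Chromatic number = 3.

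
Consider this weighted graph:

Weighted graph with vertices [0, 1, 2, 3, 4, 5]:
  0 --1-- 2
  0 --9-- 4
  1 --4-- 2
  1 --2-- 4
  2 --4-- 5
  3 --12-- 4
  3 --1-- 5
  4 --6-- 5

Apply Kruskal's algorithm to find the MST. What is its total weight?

Applying Kruskal's algorithm (sort edges by weight, add if no cycle):
  Add (0,2) w=1
  Add (3,5) w=1
  Add (1,4) w=2
  Add (1,2) w=4
  Add (2,5) w=4
  Skip (4,5) w=6 (creates cycle)
  Skip (0,4) w=9 (creates cycle)
  Skip (3,4) w=12 (creates cycle)
MST weight = 12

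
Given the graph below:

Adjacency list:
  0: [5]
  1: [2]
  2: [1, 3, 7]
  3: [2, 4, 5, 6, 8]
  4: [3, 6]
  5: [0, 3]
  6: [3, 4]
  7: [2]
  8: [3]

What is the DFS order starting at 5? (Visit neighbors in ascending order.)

DFS from vertex 5 (neighbors processed in ascending order):
Visit order: 5, 0, 3, 2, 1, 7, 4, 6, 8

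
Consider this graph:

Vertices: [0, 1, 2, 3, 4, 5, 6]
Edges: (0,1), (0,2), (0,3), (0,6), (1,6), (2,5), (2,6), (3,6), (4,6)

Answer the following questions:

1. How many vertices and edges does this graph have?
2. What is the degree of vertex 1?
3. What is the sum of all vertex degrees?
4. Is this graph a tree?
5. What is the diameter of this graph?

Count: 7 vertices, 9 edges.
Vertex 1 has neighbors [0, 6], degree = 2.
Handshaking lemma: 2 * 9 = 18.
A tree on 7 vertices has 6 edges. This graph has 9 edges (3 extra). Not a tree.
Diameter (longest shortest path) = 3.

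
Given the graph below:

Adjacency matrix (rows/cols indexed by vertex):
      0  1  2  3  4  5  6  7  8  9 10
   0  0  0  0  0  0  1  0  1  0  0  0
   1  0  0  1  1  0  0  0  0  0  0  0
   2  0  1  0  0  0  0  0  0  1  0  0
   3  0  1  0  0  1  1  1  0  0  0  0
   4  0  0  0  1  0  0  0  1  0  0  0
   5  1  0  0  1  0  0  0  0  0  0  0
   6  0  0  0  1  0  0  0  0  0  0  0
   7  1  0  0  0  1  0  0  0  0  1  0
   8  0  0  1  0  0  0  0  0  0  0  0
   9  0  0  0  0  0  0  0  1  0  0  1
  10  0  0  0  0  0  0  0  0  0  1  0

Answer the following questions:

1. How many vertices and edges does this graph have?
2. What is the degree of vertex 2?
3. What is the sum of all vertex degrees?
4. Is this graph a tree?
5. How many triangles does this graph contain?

Count: 11 vertices, 11 edges.
Vertex 2 has neighbors [1, 8], degree = 2.
Handshaking lemma: 2 * 11 = 22.
A tree on 11 vertices has 10 edges. This graph has 11 edges (1 extra). Not a tree.
Number of triangles = 0.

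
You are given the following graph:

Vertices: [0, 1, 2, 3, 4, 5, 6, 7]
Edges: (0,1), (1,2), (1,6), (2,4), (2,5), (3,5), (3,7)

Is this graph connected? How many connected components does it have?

Checking connectivity: the graph has 1 connected component(s).
All vertices are reachable from each other. The graph IS connected.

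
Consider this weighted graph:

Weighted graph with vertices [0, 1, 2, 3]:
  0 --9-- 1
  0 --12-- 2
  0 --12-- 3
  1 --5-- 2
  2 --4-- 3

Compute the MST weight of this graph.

Applying Kruskal's algorithm (sort edges by weight, add if no cycle):
  Add (2,3) w=4
  Add (1,2) w=5
  Add (0,1) w=9
  Skip (0,3) w=12 (creates cycle)
  Skip (0,2) w=12 (creates cycle)
MST weight = 18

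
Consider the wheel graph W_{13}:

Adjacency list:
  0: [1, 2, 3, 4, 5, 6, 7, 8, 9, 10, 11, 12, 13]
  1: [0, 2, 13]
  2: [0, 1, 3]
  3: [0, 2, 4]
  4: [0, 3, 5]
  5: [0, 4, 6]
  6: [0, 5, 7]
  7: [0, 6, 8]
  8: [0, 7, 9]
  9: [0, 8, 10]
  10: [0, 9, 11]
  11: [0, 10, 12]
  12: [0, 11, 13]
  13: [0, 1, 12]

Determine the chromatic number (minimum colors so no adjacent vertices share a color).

W_{13} = C_{13} plus a hub adjacent to every cycle vertex.
The outer cycle needs 3 colors (odd cycle); the hub is adjacent to all of them so needs a fresh color.
Chromatic number = 3 + 1 = 4.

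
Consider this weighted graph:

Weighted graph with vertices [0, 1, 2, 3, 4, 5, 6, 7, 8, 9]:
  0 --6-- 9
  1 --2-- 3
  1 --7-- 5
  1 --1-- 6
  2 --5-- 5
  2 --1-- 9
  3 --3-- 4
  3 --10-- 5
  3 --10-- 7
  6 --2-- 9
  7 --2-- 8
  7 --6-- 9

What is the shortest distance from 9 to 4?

Using Dijkstra's algorithm from vertex 9:
Shortest path: 9 -> 6 -> 1 -> 3 -> 4
Total weight: 2 + 1 + 2 + 3 = 8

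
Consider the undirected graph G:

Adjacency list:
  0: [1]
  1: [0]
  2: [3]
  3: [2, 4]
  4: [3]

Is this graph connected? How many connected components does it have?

Checking connectivity: the graph has 2 connected component(s).
Components: [[0, 1], [2, 3, 4]]. The graph is NOT connected.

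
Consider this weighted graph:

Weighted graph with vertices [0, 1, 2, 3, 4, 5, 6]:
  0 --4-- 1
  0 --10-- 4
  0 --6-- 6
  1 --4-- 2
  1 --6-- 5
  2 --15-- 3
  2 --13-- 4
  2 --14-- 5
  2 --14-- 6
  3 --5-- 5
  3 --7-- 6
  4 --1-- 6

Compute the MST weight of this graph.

Applying Kruskal's algorithm (sort edges by weight, add if no cycle):
  Add (4,6) w=1
  Add (0,1) w=4
  Add (1,2) w=4
  Add (3,5) w=5
  Add (0,6) w=6
  Add (1,5) w=6
  Skip (3,6) w=7 (creates cycle)
  Skip (0,4) w=10 (creates cycle)
  Skip (2,4) w=13 (creates cycle)
  Skip (2,6) w=14 (creates cycle)
  Skip (2,5) w=14 (creates cycle)
  Skip (2,3) w=15 (creates cycle)
MST weight = 26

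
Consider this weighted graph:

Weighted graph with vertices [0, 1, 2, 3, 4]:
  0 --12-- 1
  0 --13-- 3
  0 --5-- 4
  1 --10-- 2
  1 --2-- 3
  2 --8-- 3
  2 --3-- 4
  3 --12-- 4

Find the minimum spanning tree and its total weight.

Applying Kruskal's algorithm (sort edges by weight, add if no cycle):
  Add (1,3) w=2
  Add (2,4) w=3
  Add (0,4) w=5
  Add (2,3) w=8
  Skip (1,2) w=10 (creates cycle)
  Skip (0,1) w=12 (creates cycle)
  Skip (3,4) w=12 (creates cycle)
  Skip (0,3) w=13 (creates cycle)
MST weight = 18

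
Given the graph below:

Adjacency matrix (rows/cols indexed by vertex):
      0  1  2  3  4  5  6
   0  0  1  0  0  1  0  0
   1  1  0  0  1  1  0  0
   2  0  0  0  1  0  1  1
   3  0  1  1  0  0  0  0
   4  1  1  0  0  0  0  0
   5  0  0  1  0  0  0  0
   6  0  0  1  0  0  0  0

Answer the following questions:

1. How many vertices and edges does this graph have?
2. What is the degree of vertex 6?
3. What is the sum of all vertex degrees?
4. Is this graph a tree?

Count: 7 vertices, 7 edges.
Vertex 6 has neighbors [2], degree = 1.
Handshaking lemma: 2 * 7 = 14.
A tree on 7 vertices has 6 edges. This graph has 7 edges (1 extra). Not a tree.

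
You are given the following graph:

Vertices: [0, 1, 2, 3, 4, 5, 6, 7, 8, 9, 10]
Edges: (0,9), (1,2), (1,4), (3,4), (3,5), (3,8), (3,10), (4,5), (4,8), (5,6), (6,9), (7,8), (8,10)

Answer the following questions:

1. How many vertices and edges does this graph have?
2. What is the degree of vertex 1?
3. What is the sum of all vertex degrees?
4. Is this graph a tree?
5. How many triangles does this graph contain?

Count: 11 vertices, 13 edges.
Vertex 1 has neighbors [2, 4], degree = 2.
Handshaking lemma: 2 * 13 = 26.
A tree on 11 vertices has 10 edges. This graph has 13 edges (3 extra). Not a tree.
Number of triangles = 3.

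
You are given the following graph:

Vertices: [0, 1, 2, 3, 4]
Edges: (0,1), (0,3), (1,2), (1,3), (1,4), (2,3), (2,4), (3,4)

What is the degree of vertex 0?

Vertex 0 has neighbors [1, 3], so deg(0) = 2.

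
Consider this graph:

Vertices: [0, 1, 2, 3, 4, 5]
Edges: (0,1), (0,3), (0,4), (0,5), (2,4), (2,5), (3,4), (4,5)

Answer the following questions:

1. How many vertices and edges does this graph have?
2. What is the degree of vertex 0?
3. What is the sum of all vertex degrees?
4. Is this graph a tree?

Count: 6 vertices, 8 edges.
Vertex 0 has neighbors [1, 3, 4, 5], degree = 4.
Handshaking lemma: 2 * 8 = 16.
A tree on 6 vertices has 5 edges. This graph has 8 edges (3 extra). Not a tree.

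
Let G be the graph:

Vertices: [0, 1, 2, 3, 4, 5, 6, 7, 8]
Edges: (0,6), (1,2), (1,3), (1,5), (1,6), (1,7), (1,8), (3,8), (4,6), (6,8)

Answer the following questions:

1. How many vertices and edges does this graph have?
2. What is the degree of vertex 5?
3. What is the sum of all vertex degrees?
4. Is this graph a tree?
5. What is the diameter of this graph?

Count: 9 vertices, 10 edges.
Vertex 5 has neighbors [1], degree = 1.
Handshaking lemma: 2 * 10 = 20.
A tree on 9 vertices has 8 edges. This graph has 10 edges (2 extra). Not a tree.
Diameter (longest shortest path) = 3.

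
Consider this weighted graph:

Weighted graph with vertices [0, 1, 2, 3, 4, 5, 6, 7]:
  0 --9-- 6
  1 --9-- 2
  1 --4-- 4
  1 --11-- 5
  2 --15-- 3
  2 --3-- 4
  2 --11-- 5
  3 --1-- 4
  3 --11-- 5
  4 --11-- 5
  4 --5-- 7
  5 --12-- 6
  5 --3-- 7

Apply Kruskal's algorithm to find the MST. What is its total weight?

Applying Kruskal's algorithm (sort edges by weight, add if no cycle):
  Add (3,4) w=1
  Add (2,4) w=3
  Add (5,7) w=3
  Add (1,4) w=4
  Add (4,7) w=5
  Add (0,6) w=9
  Skip (1,2) w=9 (creates cycle)
  Skip (1,5) w=11 (creates cycle)
  Skip (2,5) w=11 (creates cycle)
  Skip (3,5) w=11 (creates cycle)
  Skip (4,5) w=11 (creates cycle)
  Add (5,6) w=12
  Skip (2,3) w=15 (creates cycle)
MST weight = 37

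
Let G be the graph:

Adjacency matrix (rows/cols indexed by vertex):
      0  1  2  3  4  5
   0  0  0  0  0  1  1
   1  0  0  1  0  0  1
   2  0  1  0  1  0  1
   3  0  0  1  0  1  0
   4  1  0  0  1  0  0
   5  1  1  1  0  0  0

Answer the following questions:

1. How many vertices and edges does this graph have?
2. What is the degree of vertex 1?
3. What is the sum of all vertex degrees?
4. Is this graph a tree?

Count: 6 vertices, 7 edges.
Vertex 1 has neighbors [2, 5], degree = 2.
Handshaking lemma: 2 * 7 = 14.
A tree on 6 vertices has 5 edges. This graph has 7 edges (2 extra). Not a tree.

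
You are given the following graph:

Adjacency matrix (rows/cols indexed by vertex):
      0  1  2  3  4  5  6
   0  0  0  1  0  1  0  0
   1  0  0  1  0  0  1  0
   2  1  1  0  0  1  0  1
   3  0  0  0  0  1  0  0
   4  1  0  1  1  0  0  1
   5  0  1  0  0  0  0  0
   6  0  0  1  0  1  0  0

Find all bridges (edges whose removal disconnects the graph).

A bridge is an edge whose removal increases the number of connected components.
Bridges found: (1,2), (1,5), (3,4)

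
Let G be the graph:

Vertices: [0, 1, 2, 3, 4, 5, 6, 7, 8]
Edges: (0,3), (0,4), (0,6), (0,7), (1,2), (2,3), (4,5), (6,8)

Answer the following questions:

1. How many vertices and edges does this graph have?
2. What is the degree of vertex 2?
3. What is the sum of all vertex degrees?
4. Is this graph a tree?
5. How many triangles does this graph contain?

Count: 9 vertices, 8 edges.
Vertex 2 has neighbors [1, 3], degree = 2.
Handshaking lemma: 2 * 8 = 16.
A graph is a tree iff it is connected and has exactly n-1 edges. This graph is connected (all 9 vertices in one component) and has 9-1 = 8 edges. It is a tree.
Number of triangles = 0.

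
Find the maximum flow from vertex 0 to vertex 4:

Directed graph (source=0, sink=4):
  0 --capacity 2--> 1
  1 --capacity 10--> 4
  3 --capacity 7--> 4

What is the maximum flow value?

Computing max flow:
  Flow on (0->1): 2/2
  Flow on (1->4): 2/10
Maximum flow = 2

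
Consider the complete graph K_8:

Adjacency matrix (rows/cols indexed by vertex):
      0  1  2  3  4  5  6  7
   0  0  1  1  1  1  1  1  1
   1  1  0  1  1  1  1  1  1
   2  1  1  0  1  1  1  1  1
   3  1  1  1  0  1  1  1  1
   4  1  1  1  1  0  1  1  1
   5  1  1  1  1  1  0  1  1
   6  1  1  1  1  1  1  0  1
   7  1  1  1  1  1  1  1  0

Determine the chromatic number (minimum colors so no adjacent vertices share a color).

In K_8, every vertex is adjacent to every other vertex.
Each vertex needs a unique color.
Chromatic number = 8.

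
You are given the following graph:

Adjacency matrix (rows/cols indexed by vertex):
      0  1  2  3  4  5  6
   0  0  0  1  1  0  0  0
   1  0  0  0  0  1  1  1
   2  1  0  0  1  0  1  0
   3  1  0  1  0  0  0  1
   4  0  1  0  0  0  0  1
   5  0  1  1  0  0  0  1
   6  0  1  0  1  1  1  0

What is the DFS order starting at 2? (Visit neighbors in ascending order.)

DFS from vertex 2 (neighbors processed in ascending order):
Visit order: 2, 0, 3, 6, 1, 4, 5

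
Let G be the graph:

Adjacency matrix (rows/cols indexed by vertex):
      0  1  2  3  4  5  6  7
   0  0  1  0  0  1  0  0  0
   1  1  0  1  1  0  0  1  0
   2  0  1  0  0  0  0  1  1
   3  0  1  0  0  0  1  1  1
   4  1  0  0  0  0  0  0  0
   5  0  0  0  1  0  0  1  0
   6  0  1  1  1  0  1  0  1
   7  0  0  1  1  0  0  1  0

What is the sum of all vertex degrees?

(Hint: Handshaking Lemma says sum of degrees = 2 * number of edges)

Count edges: 12 edges.
By Handshaking Lemma: sum of degrees = 2 * 12 = 24.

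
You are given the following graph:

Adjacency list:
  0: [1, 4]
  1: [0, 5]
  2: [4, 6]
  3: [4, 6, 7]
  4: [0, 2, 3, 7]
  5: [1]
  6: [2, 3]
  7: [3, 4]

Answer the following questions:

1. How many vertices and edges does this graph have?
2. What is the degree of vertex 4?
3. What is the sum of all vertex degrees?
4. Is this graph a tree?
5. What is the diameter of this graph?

Count: 8 vertices, 9 edges.
Vertex 4 has neighbors [0, 2, 3, 7], degree = 4.
Handshaking lemma: 2 * 9 = 18.
A tree on 8 vertices has 7 edges. This graph has 9 edges (2 extra). Not a tree.
Diameter (longest shortest path) = 5.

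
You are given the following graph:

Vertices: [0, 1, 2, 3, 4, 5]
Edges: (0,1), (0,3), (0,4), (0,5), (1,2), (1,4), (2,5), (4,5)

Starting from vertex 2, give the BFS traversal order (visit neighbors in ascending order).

BFS from vertex 2 (neighbors processed in ascending order):
Visit order: 2, 1, 5, 0, 4, 3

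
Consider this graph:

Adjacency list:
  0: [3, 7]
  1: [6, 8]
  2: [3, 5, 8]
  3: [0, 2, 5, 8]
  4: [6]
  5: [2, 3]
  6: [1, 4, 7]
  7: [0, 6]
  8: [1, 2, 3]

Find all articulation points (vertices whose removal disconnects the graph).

An articulation point is a vertex whose removal disconnects the graph.
Articulation points: [6]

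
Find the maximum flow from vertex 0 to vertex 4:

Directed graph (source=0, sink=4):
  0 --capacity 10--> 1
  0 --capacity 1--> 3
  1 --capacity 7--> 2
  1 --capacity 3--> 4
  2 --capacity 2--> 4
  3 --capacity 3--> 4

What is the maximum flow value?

Computing max flow:
  Flow on (0->1): 5/10
  Flow on (0->3): 1/1
  Flow on (1->2): 2/7
  Flow on (1->4): 3/3
  Flow on (2->4): 2/2
  Flow on (3->4): 1/3
Maximum flow = 6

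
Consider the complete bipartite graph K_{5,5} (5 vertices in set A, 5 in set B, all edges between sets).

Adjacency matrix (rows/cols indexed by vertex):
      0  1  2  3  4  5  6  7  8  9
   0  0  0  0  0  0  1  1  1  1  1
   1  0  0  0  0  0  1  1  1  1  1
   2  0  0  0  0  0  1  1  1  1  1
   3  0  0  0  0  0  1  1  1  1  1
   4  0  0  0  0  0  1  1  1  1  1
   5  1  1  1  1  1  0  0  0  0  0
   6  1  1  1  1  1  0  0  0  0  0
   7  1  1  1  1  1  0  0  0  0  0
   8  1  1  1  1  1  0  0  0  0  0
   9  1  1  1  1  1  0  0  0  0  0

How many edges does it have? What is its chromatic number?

K_{5,5} has 5 * 5 = 25 edges.
Bipartite graphs have chromatic number 2 (color each partition differently).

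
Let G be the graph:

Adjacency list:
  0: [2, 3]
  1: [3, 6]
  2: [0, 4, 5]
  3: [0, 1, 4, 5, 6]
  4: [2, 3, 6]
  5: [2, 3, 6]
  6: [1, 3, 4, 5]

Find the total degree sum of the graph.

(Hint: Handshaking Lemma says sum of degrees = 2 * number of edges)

Count edges: 11 edges.
By Handshaking Lemma: sum of degrees = 2 * 11 = 22.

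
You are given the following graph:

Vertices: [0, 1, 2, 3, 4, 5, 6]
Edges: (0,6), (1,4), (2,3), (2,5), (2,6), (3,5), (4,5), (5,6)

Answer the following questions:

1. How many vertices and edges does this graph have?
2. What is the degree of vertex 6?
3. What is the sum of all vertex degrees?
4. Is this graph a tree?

Count: 7 vertices, 8 edges.
Vertex 6 has neighbors [0, 2, 5], degree = 3.
Handshaking lemma: 2 * 8 = 16.
A tree on 7 vertices has 6 edges. This graph has 8 edges (2 extra). Not a tree.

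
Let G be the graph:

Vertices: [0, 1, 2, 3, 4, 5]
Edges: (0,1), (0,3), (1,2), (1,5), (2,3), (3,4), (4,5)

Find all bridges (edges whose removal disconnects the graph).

No bridges found. The graph is 2-edge-connected (no single edge removal disconnects it).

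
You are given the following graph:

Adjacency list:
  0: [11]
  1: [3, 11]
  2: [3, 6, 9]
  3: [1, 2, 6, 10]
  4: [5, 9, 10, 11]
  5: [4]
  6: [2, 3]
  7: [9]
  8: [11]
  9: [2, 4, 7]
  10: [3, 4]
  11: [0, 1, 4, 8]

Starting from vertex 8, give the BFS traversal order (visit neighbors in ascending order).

BFS from vertex 8 (neighbors processed in ascending order):
Visit order: 8, 11, 0, 1, 4, 3, 5, 9, 10, 2, 6, 7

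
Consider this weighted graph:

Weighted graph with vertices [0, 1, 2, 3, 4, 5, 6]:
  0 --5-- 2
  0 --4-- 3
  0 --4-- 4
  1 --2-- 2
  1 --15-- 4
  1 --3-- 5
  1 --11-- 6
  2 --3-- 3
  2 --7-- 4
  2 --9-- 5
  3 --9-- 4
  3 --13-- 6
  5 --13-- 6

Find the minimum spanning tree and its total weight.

Applying Kruskal's algorithm (sort edges by weight, add if no cycle):
  Add (1,2) w=2
  Add (1,5) w=3
  Add (2,3) w=3
  Add (0,3) w=4
  Add (0,4) w=4
  Skip (0,2) w=5 (creates cycle)
  Skip (2,4) w=7 (creates cycle)
  Skip (2,5) w=9 (creates cycle)
  Skip (3,4) w=9 (creates cycle)
  Add (1,6) w=11
  Skip (3,6) w=13 (creates cycle)
  Skip (5,6) w=13 (creates cycle)
  Skip (1,4) w=15 (creates cycle)
MST weight = 27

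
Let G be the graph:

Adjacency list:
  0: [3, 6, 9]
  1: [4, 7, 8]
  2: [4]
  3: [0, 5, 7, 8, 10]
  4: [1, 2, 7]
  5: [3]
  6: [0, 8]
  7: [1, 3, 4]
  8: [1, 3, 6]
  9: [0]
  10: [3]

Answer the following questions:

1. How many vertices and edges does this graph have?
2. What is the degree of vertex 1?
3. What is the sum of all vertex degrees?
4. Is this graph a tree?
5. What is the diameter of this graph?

Count: 11 vertices, 13 edges.
Vertex 1 has neighbors [4, 7, 8], degree = 3.
Handshaking lemma: 2 * 13 = 26.
A tree on 11 vertices has 10 edges. This graph has 13 edges (3 extra). Not a tree.
Diameter (longest shortest path) = 5.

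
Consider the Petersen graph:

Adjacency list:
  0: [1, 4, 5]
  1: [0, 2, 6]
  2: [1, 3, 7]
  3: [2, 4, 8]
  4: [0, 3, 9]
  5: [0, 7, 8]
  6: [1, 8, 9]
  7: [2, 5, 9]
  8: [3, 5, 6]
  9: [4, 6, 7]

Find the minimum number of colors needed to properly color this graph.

The Petersen graph contains odd cycles (e.g. the outer 5-cycle), so chi >= 3.
A proper 3-coloring exists (it is a well-known 3-chromatic graph).
Chromatic number = 3.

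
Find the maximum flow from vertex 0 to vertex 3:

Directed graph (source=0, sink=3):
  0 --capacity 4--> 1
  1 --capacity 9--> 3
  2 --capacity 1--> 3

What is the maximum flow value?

Computing max flow:
  Flow on (0->1): 4/4
  Flow on (1->3): 4/9
Maximum flow = 4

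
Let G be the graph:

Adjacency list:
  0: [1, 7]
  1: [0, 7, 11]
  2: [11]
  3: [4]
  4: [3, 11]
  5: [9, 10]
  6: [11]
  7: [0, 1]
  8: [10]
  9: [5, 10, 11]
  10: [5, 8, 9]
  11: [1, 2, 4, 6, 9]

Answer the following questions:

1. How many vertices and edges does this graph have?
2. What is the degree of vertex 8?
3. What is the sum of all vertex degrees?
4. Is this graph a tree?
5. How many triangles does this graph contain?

Count: 12 vertices, 13 edges.
Vertex 8 has neighbors [10], degree = 1.
Handshaking lemma: 2 * 13 = 26.
A tree on 12 vertices has 11 edges. This graph has 13 edges (2 extra). Not a tree.
Number of triangles = 2.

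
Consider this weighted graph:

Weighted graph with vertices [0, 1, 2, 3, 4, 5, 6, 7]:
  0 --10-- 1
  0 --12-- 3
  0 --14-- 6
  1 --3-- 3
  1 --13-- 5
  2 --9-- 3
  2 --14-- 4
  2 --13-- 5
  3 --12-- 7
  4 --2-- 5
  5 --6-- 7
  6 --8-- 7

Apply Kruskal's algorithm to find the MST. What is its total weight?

Applying Kruskal's algorithm (sort edges by weight, add if no cycle):
  Add (4,5) w=2
  Add (1,3) w=3
  Add (5,7) w=6
  Add (6,7) w=8
  Add (2,3) w=9
  Add (0,1) w=10
  Skip (0,3) w=12 (creates cycle)
  Add (3,7) w=12
  Skip (1,5) w=13 (creates cycle)
  Skip (2,5) w=13 (creates cycle)
  Skip (0,6) w=14 (creates cycle)
  Skip (2,4) w=14 (creates cycle)
MST weight = 50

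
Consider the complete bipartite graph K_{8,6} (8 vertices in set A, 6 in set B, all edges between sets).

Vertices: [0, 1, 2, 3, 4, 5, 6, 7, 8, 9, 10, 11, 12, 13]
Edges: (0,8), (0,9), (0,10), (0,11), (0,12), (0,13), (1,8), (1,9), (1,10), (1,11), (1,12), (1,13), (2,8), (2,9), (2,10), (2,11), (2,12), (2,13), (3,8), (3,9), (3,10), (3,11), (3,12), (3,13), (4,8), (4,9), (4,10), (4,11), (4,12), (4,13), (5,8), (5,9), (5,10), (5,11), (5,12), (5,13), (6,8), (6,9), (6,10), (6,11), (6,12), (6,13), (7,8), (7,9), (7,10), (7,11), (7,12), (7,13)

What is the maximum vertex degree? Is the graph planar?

Set-A vertices have degree 6; set-B vertices have degree 8. Maximum degree = max(8,6) = 8.
K_{8,6} contains K_{3,3} as a subgraph (since both sides have >= 3 vertices); by Kuratowski's theorem it is not planar.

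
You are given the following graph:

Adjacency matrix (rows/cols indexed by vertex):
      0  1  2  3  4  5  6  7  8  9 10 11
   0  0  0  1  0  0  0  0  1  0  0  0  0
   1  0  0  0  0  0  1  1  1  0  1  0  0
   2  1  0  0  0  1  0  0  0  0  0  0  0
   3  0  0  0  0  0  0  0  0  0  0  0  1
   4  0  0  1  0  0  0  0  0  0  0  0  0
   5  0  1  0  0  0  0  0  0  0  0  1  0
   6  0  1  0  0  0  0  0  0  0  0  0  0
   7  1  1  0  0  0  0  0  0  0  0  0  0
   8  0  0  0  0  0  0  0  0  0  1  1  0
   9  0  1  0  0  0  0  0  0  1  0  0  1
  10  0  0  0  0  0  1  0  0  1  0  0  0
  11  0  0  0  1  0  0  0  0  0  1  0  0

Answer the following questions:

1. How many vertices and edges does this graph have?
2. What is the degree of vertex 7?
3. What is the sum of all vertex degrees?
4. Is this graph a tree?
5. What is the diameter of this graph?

Count: 12 vertices, 12 edges.
Vertex 7 has neighbors [0, 1], degree = 2.
Handshaking lemma: 2 * 12 = 24.
A tree on 12 vertices has 11 edges. This graph has 12 edges (1 extra). Not a tree.
Diameter (longest shortest path) = 7.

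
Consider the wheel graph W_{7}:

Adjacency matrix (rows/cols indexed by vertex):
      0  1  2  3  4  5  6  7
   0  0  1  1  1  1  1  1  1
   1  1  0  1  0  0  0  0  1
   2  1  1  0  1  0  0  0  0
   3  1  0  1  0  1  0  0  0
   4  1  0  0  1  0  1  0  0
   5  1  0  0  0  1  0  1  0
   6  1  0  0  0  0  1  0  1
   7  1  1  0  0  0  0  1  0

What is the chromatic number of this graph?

W_{7} = C_{7} plus a hub adjacent to every cycle vertex.
The outer cycle needs 3 colors (odd cycle); the hub is adjacent to all of them so needs a fresh color.
Chromatic number = 3 + 1 = 4.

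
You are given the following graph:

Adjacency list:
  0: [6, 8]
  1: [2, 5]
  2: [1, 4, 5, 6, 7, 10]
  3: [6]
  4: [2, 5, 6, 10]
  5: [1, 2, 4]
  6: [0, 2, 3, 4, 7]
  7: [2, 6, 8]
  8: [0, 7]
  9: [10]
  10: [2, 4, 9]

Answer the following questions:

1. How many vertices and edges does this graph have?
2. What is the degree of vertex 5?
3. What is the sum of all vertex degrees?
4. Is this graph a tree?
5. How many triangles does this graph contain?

Count: 11 vertices, 16 edges.
Vertex 5 has neighbors [1, 2, 4], degree = 3.
Handshaking lemma: 2 * 16 = 32.
A tree on 11 vertices has 10 edges. This graph has 16 edges (6 extra). Not a tree.
Number of triangles = 5.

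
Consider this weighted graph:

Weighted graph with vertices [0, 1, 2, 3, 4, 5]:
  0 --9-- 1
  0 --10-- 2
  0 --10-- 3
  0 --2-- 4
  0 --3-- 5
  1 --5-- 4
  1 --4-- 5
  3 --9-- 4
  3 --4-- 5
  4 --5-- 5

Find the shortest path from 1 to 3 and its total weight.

Using Dijkstra's algorithm from vertex 1:
Shortest path: 1 -> 5 -> 3
Total weight: 4 + 4 = 8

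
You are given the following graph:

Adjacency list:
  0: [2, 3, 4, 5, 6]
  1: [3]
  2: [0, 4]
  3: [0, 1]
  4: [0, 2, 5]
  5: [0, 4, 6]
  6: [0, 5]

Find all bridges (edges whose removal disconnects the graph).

A bridge is an edge whose removal increases the number of connected components.
Bridges found: (0,3), (1,3)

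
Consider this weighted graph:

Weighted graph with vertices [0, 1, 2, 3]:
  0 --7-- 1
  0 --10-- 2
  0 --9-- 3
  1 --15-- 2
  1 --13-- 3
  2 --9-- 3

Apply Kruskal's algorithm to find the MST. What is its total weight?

Applying Kruskal's algorithm (sort edges by weight, add if no cycle):
  Add (0,1) w=7
  Add (0,3) w=9
  Add (2,3) w=9
  Skip (0,2) w=10 (creates cycle)
  Skip (1,3) w=13 (creates cycle)
  Skip (1,2) w=15 (creates cycle)
MST weight = 25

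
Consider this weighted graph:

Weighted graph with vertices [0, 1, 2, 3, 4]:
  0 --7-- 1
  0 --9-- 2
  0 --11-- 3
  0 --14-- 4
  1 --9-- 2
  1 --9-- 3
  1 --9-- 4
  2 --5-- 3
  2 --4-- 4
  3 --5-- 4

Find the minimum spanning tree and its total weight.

Applying Kruskal's algorithm (sort edges by weight, add if no cycle):
  Add (2,4) w=4
  Add (2,3) w=5
  Skip (3,4) w=5 (creates cycle)
  Add (0,1) w=7
  Add (0,2) w=9
  Skip (1,3) w=9 (creates cycle)
  Skip (1,4) w=9 (creates cycle)
  Skip (1,2) w=9 (creates cycle)
  Skip (0,3) w=11 (creates cycle)
  Skip (0,4) w=14 (creates cycle)
MST weight = 25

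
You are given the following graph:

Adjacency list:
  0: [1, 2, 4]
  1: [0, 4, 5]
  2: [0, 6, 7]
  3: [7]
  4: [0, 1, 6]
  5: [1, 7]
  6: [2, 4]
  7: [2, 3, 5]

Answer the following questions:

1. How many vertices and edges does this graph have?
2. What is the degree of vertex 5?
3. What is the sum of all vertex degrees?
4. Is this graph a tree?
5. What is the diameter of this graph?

Count: 8 vertices, 10 edges.
Vertex 5 has neighbors [1, 7], degree = 2.
Handshaking lemma: 2 * 10 = 20.
A tree on 8 vertices has 7 edges. This graph has 10 edges (3 extra). Not a tree.
Diameter (longest shortest path) = 4.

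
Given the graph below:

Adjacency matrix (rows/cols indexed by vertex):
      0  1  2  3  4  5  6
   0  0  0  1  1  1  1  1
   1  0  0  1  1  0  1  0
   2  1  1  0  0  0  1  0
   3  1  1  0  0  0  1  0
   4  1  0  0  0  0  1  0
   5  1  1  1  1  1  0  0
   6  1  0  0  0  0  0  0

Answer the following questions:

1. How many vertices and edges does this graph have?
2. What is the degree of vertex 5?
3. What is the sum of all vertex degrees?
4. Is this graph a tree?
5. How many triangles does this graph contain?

Count: 7 vertices, 11 edges.
Vertex 5 has neighbors [0, 1, 2, 3, 4], degree = 5.
Handshaking lemma: 2 * 11 = 22.
A tree on 7 vertices has 6 edges. This graph has 11 edges (5 extra). Not a tree.
Number of triangles = 5.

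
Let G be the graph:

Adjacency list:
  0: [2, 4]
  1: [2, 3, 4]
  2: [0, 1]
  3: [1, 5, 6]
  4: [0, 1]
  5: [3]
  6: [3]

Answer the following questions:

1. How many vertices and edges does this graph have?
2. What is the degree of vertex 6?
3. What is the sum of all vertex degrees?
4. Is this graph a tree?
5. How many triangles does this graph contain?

Count: 7 vertices, 7 edges.
Vertex 6 has neighbors [3], degree = 1.
Handshaking lemma: 2 * 7 = 14.
A tree on 7 vertices has 6 edges. This graph has 7 edges (1 extra). Not a tree.
Number of triangles = 0.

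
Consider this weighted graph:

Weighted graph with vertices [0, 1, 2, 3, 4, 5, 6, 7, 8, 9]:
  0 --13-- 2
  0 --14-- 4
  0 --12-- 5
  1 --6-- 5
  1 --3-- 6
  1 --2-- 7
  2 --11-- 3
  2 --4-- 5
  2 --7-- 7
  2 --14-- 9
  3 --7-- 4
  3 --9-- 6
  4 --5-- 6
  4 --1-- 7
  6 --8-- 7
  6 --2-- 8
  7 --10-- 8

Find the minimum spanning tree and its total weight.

Applying Kruskal's algorithm (sort edges by weight, add if no cycle):
  Add (4,7) w=1
  Add (1,7) w=2
  Add (6,8) w=2
  Add (1,6) w=3
  Add (2,5) w=4
  Skip (4,6) w=5 (creates cycle)
  Add (1,5) w=6
  Skip (2,7) w=7 (creates cycle)
  Add (3,4) w=7
  Skip (6,7) w=8 (creates cycle)
  Skip (3,6) w=9 (creates cycle)
  Skip (7,8) w=10 (creates cycle)
  Skip (2,3) w=11 (creates cycle)
  Add (0,5) w=12
  Skip (0,2) w=13 (creates cycle)
  Skip (0,4) w=14 (creates cycle)
  Add (2,9) w=14
MST weight = 51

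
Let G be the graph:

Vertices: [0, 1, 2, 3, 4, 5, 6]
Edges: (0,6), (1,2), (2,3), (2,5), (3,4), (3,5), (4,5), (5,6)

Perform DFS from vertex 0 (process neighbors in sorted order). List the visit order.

DFS from vertex 0 (neighbors processed in ascending order):
Visit order: 0, 6, 5, 2, 1, 3, 4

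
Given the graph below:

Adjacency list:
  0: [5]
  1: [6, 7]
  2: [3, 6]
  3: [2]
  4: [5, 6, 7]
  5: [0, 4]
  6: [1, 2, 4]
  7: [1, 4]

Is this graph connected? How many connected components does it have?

Checking connectivity: the graph has 1 connected component(s).
All vertices are reachable from each other. The graph IS connected.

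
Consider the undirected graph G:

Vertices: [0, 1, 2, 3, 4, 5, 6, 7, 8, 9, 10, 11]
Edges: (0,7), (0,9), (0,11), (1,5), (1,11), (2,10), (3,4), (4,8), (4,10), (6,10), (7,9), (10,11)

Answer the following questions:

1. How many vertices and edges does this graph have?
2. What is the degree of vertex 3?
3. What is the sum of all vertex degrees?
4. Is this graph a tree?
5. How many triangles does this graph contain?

Count: 12 vertices, 12 edges.
Vertex 3 has neighbors [4], degree = 1.
Handshaking lemma: 2 * 12 = 24.
A tree on 12 vertices has 11 edges. This graph has 12 edges (1 extra). Not a tree.
Number of triangles = 1.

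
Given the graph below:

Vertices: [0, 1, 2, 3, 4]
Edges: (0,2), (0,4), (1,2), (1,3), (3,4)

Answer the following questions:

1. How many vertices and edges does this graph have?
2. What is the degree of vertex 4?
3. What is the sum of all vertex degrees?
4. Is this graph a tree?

Count: 5 vertices, 5 edges.
Vertex 4 has neighbors [0, 3], degree = 2.
Handshaking lemma: 2 * 5 = 10.
A tree on 5 vertices has 4 edges. This graph has 5 edges (1 extra). Not a tree.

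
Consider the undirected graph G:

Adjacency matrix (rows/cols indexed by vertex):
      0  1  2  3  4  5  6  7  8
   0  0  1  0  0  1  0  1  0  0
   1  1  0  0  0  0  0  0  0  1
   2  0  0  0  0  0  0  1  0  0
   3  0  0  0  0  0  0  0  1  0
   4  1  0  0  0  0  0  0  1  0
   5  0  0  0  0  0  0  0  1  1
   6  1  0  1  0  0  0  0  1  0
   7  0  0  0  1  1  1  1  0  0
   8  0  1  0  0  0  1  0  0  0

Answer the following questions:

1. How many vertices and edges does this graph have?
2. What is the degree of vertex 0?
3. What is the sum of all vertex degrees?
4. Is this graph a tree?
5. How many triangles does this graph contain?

Count: 9 vertices, 10 edges.
Vertex 0 has neighbors [1, 4, 6], degree = 3.
Handshaking lemma: 2 * 10 = 20.
A tree on 9 vertices has 8 edges. This graph has 10 edges (2 extra). Not a tree.
Number of triangles = 0.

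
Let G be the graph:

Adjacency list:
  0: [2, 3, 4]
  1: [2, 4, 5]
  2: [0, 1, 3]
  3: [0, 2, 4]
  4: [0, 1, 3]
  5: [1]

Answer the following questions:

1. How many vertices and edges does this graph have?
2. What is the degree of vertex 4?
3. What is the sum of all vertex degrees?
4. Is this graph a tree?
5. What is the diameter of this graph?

Count: 6 vertices, 8 edges.
Vertex 4 has neighbors [0, 1, 3], degree = 3.
Handshaking lemma: 2 * 8 = 16.
A tree on 6 vertices has 5 edges. This graph has 8 edges (3 extra). Not a tree.
Diameter (longest shortest path) = 3.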